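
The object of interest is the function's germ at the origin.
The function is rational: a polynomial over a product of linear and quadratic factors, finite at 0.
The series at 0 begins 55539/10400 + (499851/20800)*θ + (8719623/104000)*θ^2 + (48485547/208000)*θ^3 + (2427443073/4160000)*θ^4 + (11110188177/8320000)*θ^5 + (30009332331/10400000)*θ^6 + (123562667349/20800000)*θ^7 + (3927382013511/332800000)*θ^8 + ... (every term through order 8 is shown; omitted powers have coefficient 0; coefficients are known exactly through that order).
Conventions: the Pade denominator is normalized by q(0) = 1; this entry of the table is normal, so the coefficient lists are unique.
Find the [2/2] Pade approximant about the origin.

The Pade approximant has numerator coefficients [55539/10400, 82828251/24502400, 2734808967/245024000]; denominator coefficients [1, -154881/40052, 759291/200260].

Taylor coefficients needed (read off): a_0 = 55539/10400, a_1 = 499851/20800, a_2 = 8719623/104000, a_3 = 48485547/208000, a_4 = 2427443073/4160000.
Write the denominator as Q(θ) = 1 + q1*θ + q2*θ^2. Requiring Q*f - P = O(θ^5) with deg P <= 2 kills the coefficients of θ^3..θ^4 in Q*f:
  θ^3: a_3 + q1*a_2 + q2*a_1 = 0, i.e. 48485547/208000 + (8719623/104000)*q1 + (499851/20800)*q2 = 0.
  θ^4: a_4 + q1*a_3 + q2*a_2 = 0, i.e. 2427443073/4160000 + (48485547/208000)*q1 + (8719623/104000)*q2 = 0.
Solving this linear system: q1 = -154881/40052, q2 = 759291/200260.
The numerator is Q*f truncated at degree 2: P0 = a_0 = 55539/10400; P1 = a_1 + q1*a_0 = 82828251/24502400; P2 = a_2 + q1*a_1 + q2*a_0 = 2734808967/245024000.


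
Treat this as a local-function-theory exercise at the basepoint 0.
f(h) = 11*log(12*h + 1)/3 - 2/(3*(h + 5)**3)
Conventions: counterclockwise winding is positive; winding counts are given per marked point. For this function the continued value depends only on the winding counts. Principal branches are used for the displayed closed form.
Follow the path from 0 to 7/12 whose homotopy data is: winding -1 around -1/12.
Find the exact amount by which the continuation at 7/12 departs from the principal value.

Continued minus principal equals -(22/3)*pi*i.

The rational part is single-valued and drops out of the difference; each branch term changes only by its own monodromy.
(11/3)*log(1 - h/(-1/12)): each positive loop around -1/12 adds 2*pi*i to the log, so winding -1 contributes (11/3)*(-1)*2*pi*i = -(22/3)*pi*i.
Summing the contributions at h = 7/12 gives -(22/3)*pi*i.


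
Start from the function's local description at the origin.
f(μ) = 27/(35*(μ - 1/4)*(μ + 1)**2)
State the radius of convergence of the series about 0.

Denominator factor (μ - 1/4): pole of order 1 at 1/4, modulus 1/4.
Denominator factor (μ + 1)^2: pole of order 2 at -1, modulus 1.
The radius of convergence is the smallest modulus among the singular points: 1/4.

The radius of convergence is 1/4.


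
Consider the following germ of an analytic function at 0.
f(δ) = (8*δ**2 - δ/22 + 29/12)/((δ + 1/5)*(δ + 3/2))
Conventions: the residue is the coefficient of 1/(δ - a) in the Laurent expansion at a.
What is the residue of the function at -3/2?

The residue is -520/33.

At the order-1 pole -3/2 set g(δ) = (δ - (-3/2))*f(δ) = (8*δ**2 - δ/22 + 29/12)/(δ + 1/5).
Simple pole: residue = g(a) at a = -3/2, which is -520/33.


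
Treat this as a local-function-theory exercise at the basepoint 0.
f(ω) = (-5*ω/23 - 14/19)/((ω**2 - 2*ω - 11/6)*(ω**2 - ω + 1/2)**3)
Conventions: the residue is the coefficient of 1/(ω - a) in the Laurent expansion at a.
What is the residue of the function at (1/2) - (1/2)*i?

The factor ω**2 - ω + 1/2 splits as (ω - a)(ω - a') with a = (1/2) - (1/2)*i, a' = (1/2) + (1/2)*i. At the order-3 pole a set g(ω) = (ω - a)^3*f(ω) = [(-5*ω/23 - 14/19)/(ω**2 - 2*ω - 11/6)] / (ω - a')^3.
Order-3 pole: residue = g''(a)/2; g''((1/2) - (1/2)*i) = (-51737508/1445573713) + (5922804492/1445573713)*i, so the residue is (-25868754/1445573713) + (2961402246/1445573713)*i.

The residue is (-25868754/1445573713) + (2961402246/1445573713)*i.


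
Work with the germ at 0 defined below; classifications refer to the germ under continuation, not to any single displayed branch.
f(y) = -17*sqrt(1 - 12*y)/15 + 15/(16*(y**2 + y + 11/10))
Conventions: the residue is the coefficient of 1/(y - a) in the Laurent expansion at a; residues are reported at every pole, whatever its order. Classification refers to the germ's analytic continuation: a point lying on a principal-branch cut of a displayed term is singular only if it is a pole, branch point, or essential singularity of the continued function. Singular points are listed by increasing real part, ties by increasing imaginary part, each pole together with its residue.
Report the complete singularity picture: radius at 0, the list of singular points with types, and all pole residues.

Denominator factor (y**2 + y + 11/10): discriminant -17/5, complex-conjugate roots (-1/2) + ((1/10)*sqrt(85))*i and (-1/2) - ((1/10)*sqrt(85))*i; poles of order 1, moduli (1/10)*sqrt(110) and (1/10)*sqrt(110).
Branch term (-17/15)*sqrt(1 - y/(1/12)): its argument vanishes at y = 1/12, a square-root branch point, modulus 1/12.
The radius of convergence is the smallest modulus among the singular points: 1/12.
The branch term is analytic at (-1/2) - ((1/10)*sqrt(85))*i and contributes nothing to the residue; only the rational part matters.
The factor y**2 + y + 11/10 splits as (y - a)(y - a') with a = (-1/2) - ((1/10)*sqrt(85))*i, a' = (-1/2) + ((1/10)*sqrt(85))*i. At the order-1 pole a set g(y) = (y - a)*(rational part) = [15/16] / (y - a').
Simple pole: residue = g(a) at a = (-1/2) - ((1/10)*sqrt(85))*i, which is ((15/272)*sqrt(85))*i.
The branch term is analytic at (-1/2) + ((1/10)*sqrt(85))*i and contributes nothing to the residue; only the rational part matters.
The factor y**2 + y + 11/10 splits as (y - a)(y - a') with a = (-1/2) + ((1/10)*sqrt(85))*i, a' = (-1/2) - ((1/10)*sqrt(85))*i. At the order-1 pole a set g(y) = (y - a)*(rational part) = [15/16] / (y - a').
Simple pole: residue = g(a) at a = (-1/2) + ((1/10)*sqrt(85))*i, which is -((15/272)*sqrt(85))*i.
List the singular points by increasing real part (a conjugate pair: the negative imaginary part first).

Radius of convergence at 0: 1/12.
At (-1/2) - ((1/10)*sqrt(85))*i: a pole of order 1; residue ((15/272)*sqrt(85))*i.
At (-1/2) + ((1/10)*sqrt(85))*i: a pole of order 1; residue -((15/272)*sqrt(85))*i.
At 1/12: an algebraic (square-root) branch point.


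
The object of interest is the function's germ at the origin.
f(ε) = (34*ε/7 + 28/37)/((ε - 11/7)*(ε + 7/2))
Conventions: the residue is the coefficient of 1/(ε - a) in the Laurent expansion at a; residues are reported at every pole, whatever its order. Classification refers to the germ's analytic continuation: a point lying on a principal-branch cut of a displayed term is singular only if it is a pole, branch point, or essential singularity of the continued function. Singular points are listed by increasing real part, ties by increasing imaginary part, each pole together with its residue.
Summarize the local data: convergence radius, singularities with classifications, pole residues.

Radius of convergence at 0: 11/7.
At -7/2: a pole of order 1; residue 8414/2627.
At 11/7: a pole of order 1; residue 30420/18389.

Denominator factor (ε + 7/2): pole of order 1 at -7/2, modulus 7/2.
Denominator factor (ε - 11/7): pole of order 1 at 11/7, modulus 11/7.
The radius of convergence is the smallest modulus among the singular points: 11/7.
At the order-1 pole -7/2 set g(ε) = (ε - (-7/2))*f(ε) = (34*ε/7 + 28/37)/(ε - 11/7).
Simple pole: residue = g(a) at a = -7/2, which is 8414/2627.
At the order-1 pole 11/7 set g(ε) = (ε - (11/7))*f(ε) = (34*ε/7 + 28/37)/(ε + 7/2).
Simple pole: residue = g(a) at a = 11/7, which is 30420/18389.
List the singular points by increasing real part (a conjugate pair: the negative imaginary part first).


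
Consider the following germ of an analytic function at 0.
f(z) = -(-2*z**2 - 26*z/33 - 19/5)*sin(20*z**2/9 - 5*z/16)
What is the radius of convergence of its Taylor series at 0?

The factor -sin(20*z**2/9 - 5*z/16) is entire and contributes no finite singular point.
The polynomial part has no poles.
No finite singular points: the Taylor series at 0 converges everywhere.

The radius of convergence is infinite.


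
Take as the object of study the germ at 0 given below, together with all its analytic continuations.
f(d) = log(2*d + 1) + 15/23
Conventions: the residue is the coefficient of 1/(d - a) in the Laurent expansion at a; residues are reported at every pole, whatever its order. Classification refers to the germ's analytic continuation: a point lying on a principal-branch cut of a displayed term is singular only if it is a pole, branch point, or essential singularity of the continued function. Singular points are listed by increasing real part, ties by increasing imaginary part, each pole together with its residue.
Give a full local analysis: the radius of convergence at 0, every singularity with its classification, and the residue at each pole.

Branch term (1)*log(1 - d/(-1/2)): its argument vanishes at d = -1/2, a logarithmic branch point, modulus 1/2.
The radius of convergence is the smallest modulus among the singular points: 1/2.

Radius of convergence at 0: 1/2.
At -1/2: a logarithmic branch point.


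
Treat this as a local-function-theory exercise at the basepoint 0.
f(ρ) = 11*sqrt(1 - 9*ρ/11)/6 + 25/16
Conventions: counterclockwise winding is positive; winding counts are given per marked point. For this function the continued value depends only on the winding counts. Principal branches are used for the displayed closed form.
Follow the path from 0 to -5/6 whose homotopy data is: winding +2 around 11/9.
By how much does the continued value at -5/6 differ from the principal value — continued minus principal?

The rational part is single-valued and drops out of the difference; each branch term changes only by its own monodromy.
(11/6)*sqrt(1 - ρ/(11/9)): winding +2 is even, the square root returns to the same sheet, contribution 0.
Summing the contributions at ρ = -5/6 gives 0.

Continued minus principal equals 0.


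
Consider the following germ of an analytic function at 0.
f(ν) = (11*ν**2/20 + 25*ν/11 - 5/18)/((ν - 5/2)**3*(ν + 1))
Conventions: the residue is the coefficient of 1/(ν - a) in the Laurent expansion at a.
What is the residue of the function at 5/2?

The residue is -7922/169785.

At the order-3 pole 5/2 set g(ν) = (ν - (5/2))^3*f(ν) = (11*ν**2/20 + 25*ν/11 - 5/18)/(ν + 1).
Order-3 pole: residue = g''(a)/2; g''(5/2) = -15844/169785, so the residue is -7922/169785.


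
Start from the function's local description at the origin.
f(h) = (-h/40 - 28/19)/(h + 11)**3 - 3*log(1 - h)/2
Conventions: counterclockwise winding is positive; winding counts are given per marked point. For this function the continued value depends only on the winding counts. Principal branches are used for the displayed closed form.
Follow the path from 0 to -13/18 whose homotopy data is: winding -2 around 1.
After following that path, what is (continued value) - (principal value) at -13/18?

The rational part is single-valued and drops out of the difference; each branch term changes only by its own monodromy.
(-3/2)*log(1 - h/(1)): each positive loop around 1 adds 2*pi*i to the log, so winding -2 contributes (-3/2)*(-2)*2*pi*i = (6)*pi*i.
Summing the contributions at h = -13/18 gives (6)*pi*i.

Continued minus principal equals (6)*pi*i.


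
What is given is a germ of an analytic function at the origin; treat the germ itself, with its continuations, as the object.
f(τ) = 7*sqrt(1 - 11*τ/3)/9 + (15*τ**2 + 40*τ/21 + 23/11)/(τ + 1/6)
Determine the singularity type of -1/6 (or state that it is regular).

The denominator factor τ + 1/6 vanishes at -1/6 and appears to the power 1; the numerator there equals 6071/2772, nonzero, and no other factor vanishes.
The branch terms are analytic at this point.
Hence a pole whose order is the multiplicity, 1.

The point is a pole of order 1.


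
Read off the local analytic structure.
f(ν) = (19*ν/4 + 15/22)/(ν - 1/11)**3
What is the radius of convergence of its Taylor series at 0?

The radius of convergence is 1/11.

Denominator factor (ν - 1/11)^3: pole of order 3 at 1/11, modulus 1/11.
The radius of convergence is the smallest modulus among the singular points: 1/11.


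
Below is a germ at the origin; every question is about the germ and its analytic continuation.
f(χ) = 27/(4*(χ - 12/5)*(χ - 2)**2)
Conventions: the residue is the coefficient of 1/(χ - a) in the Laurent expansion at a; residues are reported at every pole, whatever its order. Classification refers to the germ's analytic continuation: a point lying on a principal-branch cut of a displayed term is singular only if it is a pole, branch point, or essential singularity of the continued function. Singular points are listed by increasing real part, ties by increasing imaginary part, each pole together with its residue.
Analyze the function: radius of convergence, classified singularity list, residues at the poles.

Denominator factor (χ - 2)^2: pole of order 2 at 2, modulus 2.
Denominator factor (χ - 12/5): pole of order 1 at 12/5, modulus 12/5.
The radius of convergence is the smallest modulus among the singular points: 2.
At the order-2 pole 2 set g(χ) = (χ - (2))^2*f(χ) = 27/(4*(χ - 12/5)).
Order-2 pole: residue = g'(a); g'(2) = -675/16, so the residue is -675/16.
At the order-1 pole 12/5 set g(χ) = (χ - (12/5))*f(χ) = 27/(4*(χ - 2)**2).
Simple pole: residue = g(a) at a = 12/5, which is 675/16.
List the singular points by increasing real part (a conjugate pair: the negative imaginary part first).

Radius of convergence at 0: 2.
At 2: a pole of order 2; residue -675/16.
At 12/5: a pole of order 1; residue 675/16.


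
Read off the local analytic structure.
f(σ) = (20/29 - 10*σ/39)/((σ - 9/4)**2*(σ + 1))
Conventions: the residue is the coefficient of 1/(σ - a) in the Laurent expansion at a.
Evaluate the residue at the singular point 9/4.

The residue is -17120/191139.

At the order-2 pole 9/4 set g(σ) = (σ - (9/4))^2*f(σ) = (20/29 - 10*σ/39)/(σ + 1).
Order-2 pole: residue = g'(a); g'(9/4) = -17120/191139, so the residue is -17120/191139.


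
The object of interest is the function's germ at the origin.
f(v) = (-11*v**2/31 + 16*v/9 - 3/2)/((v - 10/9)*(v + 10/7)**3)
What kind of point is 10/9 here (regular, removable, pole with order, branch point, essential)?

The denominator factor v - 10/9 vanishes at 10/9 and appears to the power 1; the numerator there equals 187/5022, nonzero, and no other factor vanishes.
Hence a pole whose order is the multiplicity, 1.

The point is a pole of order 1.


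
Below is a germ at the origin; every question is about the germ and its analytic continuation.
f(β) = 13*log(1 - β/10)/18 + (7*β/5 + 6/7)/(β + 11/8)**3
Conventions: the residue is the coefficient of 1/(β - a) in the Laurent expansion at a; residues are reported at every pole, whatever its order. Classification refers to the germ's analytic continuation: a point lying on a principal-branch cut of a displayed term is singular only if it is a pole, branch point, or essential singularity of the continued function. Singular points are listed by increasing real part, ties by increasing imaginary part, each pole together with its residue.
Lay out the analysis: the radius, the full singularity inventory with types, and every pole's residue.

Denominator factor (β + 11/8)^3: pole of order 3 at -11/8, modulus 11/8.
Branch term (13/18)*log(1 - β/(10)): its argument vanishes at β = 10, a logarithmic branch point, modulus 10.
The radius of convergence is the smallest modulus among the singular points: 11/8.
The branch term is analytic at -11/8 and contributes nothing to the residue; only the rational part matters.
At the order-3 pole -11/8 set g(β) = (β - (-11/8))^3*(rational part) = 7*β/5 + 6/7.
Order-3 pole: residue = g''(a)/2; g''(-11/8) = 0, so the residue is 0.
List the singular points by increasing real part (a conjugate pair: the negative imaginary part first).

Radius of convergence at 0: 11/8.
At -11/8: a pole of order 3; residue 0.
At 10: a logarithmic branch point.


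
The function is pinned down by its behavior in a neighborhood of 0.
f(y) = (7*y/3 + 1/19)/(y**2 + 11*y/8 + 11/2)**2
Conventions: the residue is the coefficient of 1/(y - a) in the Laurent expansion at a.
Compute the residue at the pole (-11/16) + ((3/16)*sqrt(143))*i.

The factor y**2 + 11*y/8 + 11/2 splits as (y - a)(y - a') with a = (-11/16) + ((3/16)*sqrt(143))*i, a' = (-11/16) - ((3/16)*sqrt(143))*i. At the order-2 pole a set g(y) = (y - a)^2*f(y) = [7*y/3 + 1/19] / (y - a')^2.
Order-2 pole: residue = g'(a); g'((-11/16) + ((3/16)*sqrt(143))*i) = ((90560/31471011)*sqrt(143))*i, so the residue is ((90560/31471011)*sqrt(143))*i.

The residue is ((90560/31471011)*sqrt(143))*i.


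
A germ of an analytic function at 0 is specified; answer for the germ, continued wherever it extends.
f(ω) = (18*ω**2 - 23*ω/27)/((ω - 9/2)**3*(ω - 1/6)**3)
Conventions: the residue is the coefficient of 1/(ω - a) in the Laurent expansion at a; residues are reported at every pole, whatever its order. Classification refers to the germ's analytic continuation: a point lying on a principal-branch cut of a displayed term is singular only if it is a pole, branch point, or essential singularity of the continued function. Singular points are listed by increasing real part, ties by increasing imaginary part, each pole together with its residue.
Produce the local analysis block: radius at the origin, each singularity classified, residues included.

Radius of convergence at 0: 1/6.
At 1/6: a pole of order 3; residue -98919/371293.
At 9/2: a pole of order 3; residue 98919/371293.

Denominator factor (ω - 1/6)^3: pole of order 3 at 1/6, modulus 1/6.
Denominator factor (ω - 9/2)^3: pole of order 3 at 9/2, modulus 9/2.
The radius of convergence is the smallest modulus among the singular points: 1/6.
At the order-3 pole 1/6 set g(ω) = (ω - (1/6))^3*f(ω) = (18*ω**2 - 23*ω/27)/(ω - 9/2)**3.
Order-3 pole: residue = g''(a)/2; g''(1/6) = -197838/371293, so the residue is -98919/371293.
At the order-3 pole 9/2 set g(ω) = (ω - (9/2))^3*f(ω) = (18*ω**2 - 23*ω/27)/(ω - 1/6)**3.
Order-3 pole: residue = g''(a)/2; g''(9/2) = 197838/371293, so the residue is 98919/371293.
List the singular points by increasing real part (a conjugate pair: the negative imaginary part first).


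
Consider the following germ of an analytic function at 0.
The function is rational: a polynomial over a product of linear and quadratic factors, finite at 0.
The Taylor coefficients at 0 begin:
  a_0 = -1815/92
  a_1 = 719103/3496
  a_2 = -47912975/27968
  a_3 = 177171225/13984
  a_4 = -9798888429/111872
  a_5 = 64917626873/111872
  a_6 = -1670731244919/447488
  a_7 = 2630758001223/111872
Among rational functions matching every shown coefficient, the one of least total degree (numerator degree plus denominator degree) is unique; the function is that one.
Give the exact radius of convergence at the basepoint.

The radius of convergence is 2/11.

No rational of total degree below 5 reproduces all 8 coefficients; solving the [2/3] Pade equations on them gives f(α) = (-31*α**2/16 - 39*α/38 - 15/23)/((α + 2/11)**2*(α + 1)), whose expansion matches every shown term.
Denominator factor (α + 1): pole of order 1 at -1, modulus 1.
Denominator factor (α + 2/11)^2: pole of order 2 at -2/11, modulus 2/11.
The radius of convergence is the smallest modulus among the singular points: 2/11.


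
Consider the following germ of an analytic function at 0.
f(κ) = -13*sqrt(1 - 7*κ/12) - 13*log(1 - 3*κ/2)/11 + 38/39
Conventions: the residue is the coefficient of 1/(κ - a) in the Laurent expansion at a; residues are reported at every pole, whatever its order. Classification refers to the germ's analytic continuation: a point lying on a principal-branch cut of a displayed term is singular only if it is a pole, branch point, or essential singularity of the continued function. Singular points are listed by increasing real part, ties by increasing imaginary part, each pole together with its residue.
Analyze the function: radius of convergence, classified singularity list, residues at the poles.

Branch term (-13)*sqrt(1 - κ/(12/7)): its argument vanishes at κ = 12/7, a square-root branch point, modulus 12/7.
Branch term (-13/11)*log(1 - κ/(2/3)): its argument vanishes at κ = 2/3, a logarithmic branch point, modulus 2/3.
The radius of convergence is the smallest modulus among the singular points: 2/3.
List the singular points by increasing real part (a conjugate pair: the negative imaginary part first).

Radius of convergence at 0: 2/3.
At 2/3: a logarithmic branch point.
At 12/7: an algebraic (square-root) branch point.


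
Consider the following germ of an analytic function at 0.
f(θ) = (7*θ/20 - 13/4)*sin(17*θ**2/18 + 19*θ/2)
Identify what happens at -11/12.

There is no denominator, hence no pole anywhere.
The factor sin(17*θ**2/18 + 19*θ/2) is entire.
So the germ continues analytically to -11/12.

The point is a regular point.


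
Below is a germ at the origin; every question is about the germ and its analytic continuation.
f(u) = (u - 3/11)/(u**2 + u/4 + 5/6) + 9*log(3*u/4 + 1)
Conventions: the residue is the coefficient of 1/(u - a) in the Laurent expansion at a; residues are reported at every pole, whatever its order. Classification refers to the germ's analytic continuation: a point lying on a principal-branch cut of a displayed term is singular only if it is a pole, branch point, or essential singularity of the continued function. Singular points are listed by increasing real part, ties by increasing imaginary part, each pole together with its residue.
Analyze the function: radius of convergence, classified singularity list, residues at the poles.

Radius of convergence at 0: (1/6)*sqrt(30).
At -4/3: a logarithmic branch point.
At (-1/8) - ((1/24)*sqrt(471))*i: a pole of order 1; residue (1/2) - ((35/3454)*sqrt(471))*i.
At (-1/8) + ((1/24)*sqrt(471))*i: a pole of order 1; residue (1/2) + ((35/3454)*sqrt(471))*i.

Denominator factor (u**2 + u/4 + 5/6): discriminant -157/48, complex-conjugate roots (-1/8) + ((1/24)*sqrt(471))*i and (-1/8) - ((1/24)*sqrt(471))*i; poles of order 1, moduli (1/6)*sqrt(30) and (1/6)*sqrt(30).
Branch term (9)*log(1 - u/(-4/3)): its argument vanishes at u = -4/3, a logarithmic branch point, modulus 4/3.
The radius of convergence is the smallest modulus among the singular points: (1/6)*sqrt(30).
The branch term is analytic at (-1/8) - ((1/24)*sqrt(471))*i and contributes nothing to the residue; only the rational part matters.
The factor u**2 + u/4 + 5/6 splits as (u - a)(u - a') with a = (-1/8) - ((1/24)*sqrt(471))*i, a' = (-1/8) + ((1/24)*sqrt(471))*i. At the order-1 pole a set g(u) = (u - a)*(rational part) = [u - 3/11] / (u - a').
Simple pole: residue = g(a) at a = (-1/8) - ((1/24)*sqrt(471))*i, which is (1/2) - ((35/3454)*sqrt(471))*i.
The branch term is analytic at (-1/8) + ((1/24)*sqrt(471))*i and contributes nothing to the residue; only the rational part matters.
The factor u**2 + u/4 + 5/6 splits as (u - a)(u - a') with a = (-1/8) + ((1/24)*sqrt(471))*i, a' = (-1/8) - ((1/24)*sqrt(471))*i. At the order-1 pole a set g(u) = (u - a)*(rational part) = [u - 3/11] / (u - a').
Simple pole: residue = g(a) at a = (-1/8) + ((1/24)*sqrt(471))*i, which is (1/2) + ((35/3454)*sqrt(471))*i.
List the singular points by increasing real part (a conjugate pair: the negative imaginary part first).


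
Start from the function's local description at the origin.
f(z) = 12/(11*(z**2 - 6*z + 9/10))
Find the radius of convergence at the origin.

Denominator factor (z**2 - 6*z + 9/10): discriminant 162/5, real irrational roots 3 + (9/10)*sqrt(10) and 3 - (9/10)*sqrt(10); poles of order 1, moduli 3 + (9/10)*sqrt(10) and 3 - (9/10)*sqrt(10).
The radius of convergence is the smallest modulus among the singular points: 3 - (9/10)*sqrt(10).

The radius of convergence is 3 - (9/10)*sqrt(10).


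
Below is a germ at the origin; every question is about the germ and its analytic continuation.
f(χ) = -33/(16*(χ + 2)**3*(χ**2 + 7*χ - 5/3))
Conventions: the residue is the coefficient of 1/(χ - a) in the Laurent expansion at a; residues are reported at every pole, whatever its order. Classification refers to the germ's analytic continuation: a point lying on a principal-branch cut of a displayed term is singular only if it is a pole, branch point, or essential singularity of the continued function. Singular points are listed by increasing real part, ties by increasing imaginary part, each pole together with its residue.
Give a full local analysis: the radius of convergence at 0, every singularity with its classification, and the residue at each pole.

Denominator factor (χ**2 + 7*χ - 5/3): discriminant 167/3, real irrational roots -7/2 + (1/6)*sqrt(501) and -7/2 - (1/6)*sqrt(501); poles of order 1, moduli -7/2 + (1/6)*sqrt(501) and 7/2 + (1/6)*sqrt(501).
Denominator factor (χ + 2)^3: pole of order 3 at -2, modulus 2.
The radius of convergence is the smallest modulus among the singular points: -7/2 + (1/6)*sqrt(501).
The factor χ**2 + 7*χ - 5/3 splits as (χ - a)(χ - a') with a = -7/2 - (1/6)*sqrt(501), a' = -7/2 + (1/6)*sqrt(501). At the order-1 pole a set g(χ) = (χ - a)*f(χ) = [-33/(16*(χ + 2)**3)] / (χ - a').
Simple pole: residue = g(a) at a = -7/2 - (1/6)*sqrt(501), which is -9207/686000 + (29403/57281000)*sqrt(501).
At the order-3 pole -2 set g(χ) = (χ - (-2))^3*f(χ) = -33/(16*(χ**2 + 7*χ - 5/3)).
Order-3 pole: residue = g''(a)/2; g''(-2) = 9207/171500, so the residue is 9207/343000.
The factor χ**2 + 7*χ - 5/3 splits as (χ - a)(χ - a') with a = -7/2 + (1/6)*sqrt(501), a' = -7/2 - (1/6)*sqrt(501). At the order-1 pole a set g(χ) = (χ - a)*f(χ) = [-33/(16*(χ + 2)**3)] / (χ - a').
Simple pole: residue = g(a) at a = -7/2 + (1/6)*sqrt(501), which is -9207/686000 - (29403/57281000)*sqrt(501).
List the singular points by increasing real part (a conjugate pair: the negative imaginary part first).

Radius of convergence at 0: -7/2 + (1/6)*sqrt(501).
At -7/2 - (1/6)*sqrt(501): a pole of order 1; residue -9207/686000 + (29403/57281000)*sqrt(501).
At -2: a pole of order 3; residue 9207/343000.
At -7/2 + (1/6)*sqrt(501): a pole of order 1; residue -9207/686000 - (29403/57281000)*sqrt(501).


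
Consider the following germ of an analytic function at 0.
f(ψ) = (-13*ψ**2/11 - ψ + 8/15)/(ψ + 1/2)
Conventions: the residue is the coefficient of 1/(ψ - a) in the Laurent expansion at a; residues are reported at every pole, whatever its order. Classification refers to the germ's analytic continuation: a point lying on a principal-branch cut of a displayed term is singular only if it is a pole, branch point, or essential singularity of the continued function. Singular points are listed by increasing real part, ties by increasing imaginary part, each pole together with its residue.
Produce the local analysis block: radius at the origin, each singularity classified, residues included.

Denominator factor (ψ + 1/2): pole of order 1 at -1/2, modulus 1/2.
The radius of convergence is the smallest modulus among the singular points: 1/2.
At the order-1 pole -1/2 set g(ψ) = (ψ - (-1/2))*f(ψ) = -13*ψ**2/11 - ψ + 8/15.
Simple pole: residue = g(a) at a = -1/2, which is 487/660.

Radius of convergence at 0: 1/2.
At -1/2: a pole of order 1; residue 487/660.


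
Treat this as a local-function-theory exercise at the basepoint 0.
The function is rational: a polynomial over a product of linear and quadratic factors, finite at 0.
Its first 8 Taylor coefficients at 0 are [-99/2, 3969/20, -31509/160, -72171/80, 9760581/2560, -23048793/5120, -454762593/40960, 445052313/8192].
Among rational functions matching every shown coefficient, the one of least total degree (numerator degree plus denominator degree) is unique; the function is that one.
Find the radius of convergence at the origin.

The radius of convergence is (1/3)*sqrt(2).

No rational of total degree below 5 reproduces all 8 coefficients; solving the [1/4] Pade equations on them gives f(x) = (-6*x/5 - 22/9)/(x**2 + x/2 + 2/9)**2, whose expansion matches every shown term.
Denominator factor (x**2 + x/2 + 2/9)^2: discriminant -23/36, complex-conjugate roots (-1/4) + ((1/12)*sqrt(23))*i and (-1/4) - ((1/12)*sqrt(23))*i; poles of order 2, moduli (1/3)*sqrt(2) and (1/3)*sqrt(2).
The radius of convergence is the smallest modulus among the singular points: (1/3)*sqrt(2).


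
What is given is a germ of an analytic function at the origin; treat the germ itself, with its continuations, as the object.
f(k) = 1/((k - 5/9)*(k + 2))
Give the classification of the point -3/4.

Denominator factors: k - 5/9 = -47/36 at k = -3/4; k + 2 = 5/4 at k = -3/4 — none vanishes.
So the germ continues analytically to -3/4.

The point is a regular point.


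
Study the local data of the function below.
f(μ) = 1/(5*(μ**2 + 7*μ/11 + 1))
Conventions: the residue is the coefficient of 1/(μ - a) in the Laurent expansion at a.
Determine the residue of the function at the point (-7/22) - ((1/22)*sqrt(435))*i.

The factor μ**2 + 7*μ/11 + 1 splits as (μ - a)(μ - a') with a = (-7/22) - ((1/22)*sqrt(435))*i, a' = (-7/22) + ((1/22)*sqrt(435))*i. At the order-1 pole a set g(μ) = (μ - a)*f(μ) = [1/5] / (μ - a').
Simple pole: residue = g(a) at a = (-7/22) - ((1/22)*sqrt(435))*i, which is ((11/2175)*sqrt(435))*i.

The residue is ((11/2175)*sqrt(435))*i.


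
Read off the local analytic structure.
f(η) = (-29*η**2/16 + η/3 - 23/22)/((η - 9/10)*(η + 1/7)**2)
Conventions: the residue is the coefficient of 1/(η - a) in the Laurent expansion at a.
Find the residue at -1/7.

The residue is 13065/58619.

At the order-2 pole -1/7 set g(η) = (η - (-1/7))^2*f(η) = (-29*η**2/16 + η/3 - 23/22)/(η - 9/10).
Order-2 pole: residue = g'(a); g'(-1/7) = 13065/58619, so the residue is 13065/58619.


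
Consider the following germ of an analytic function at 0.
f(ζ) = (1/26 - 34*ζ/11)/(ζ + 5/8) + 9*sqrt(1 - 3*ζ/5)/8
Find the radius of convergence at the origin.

The radius of convergence is 5/8.

Denominator factor (ζ + 5/8): pole of order 1 at -5/8, modulus 5/8.
Branch term (9/8)*sqrt(1 - ζ/(5/3)): its argument vanishes at ζ = 5/3, a square-root branch point, modulus 5/3.
The radius of convergence is the smallest modulus among the singular points: 5/8.


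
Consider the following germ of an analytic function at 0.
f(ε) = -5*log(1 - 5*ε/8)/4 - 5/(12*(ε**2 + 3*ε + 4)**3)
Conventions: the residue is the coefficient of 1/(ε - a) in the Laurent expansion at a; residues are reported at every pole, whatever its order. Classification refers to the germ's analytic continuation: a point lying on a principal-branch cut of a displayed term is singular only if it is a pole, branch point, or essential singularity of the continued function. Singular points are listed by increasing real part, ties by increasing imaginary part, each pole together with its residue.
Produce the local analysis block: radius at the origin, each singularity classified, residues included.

Denominator factor (ε**2 + 3*ε + 4)^3: discriminant -7, complex-conjugate roots (-3/2) + ((1/2)*sqrt(7))*i and (-3/2) - ((1/2)*sqrt(7))*i; poles of order 3, moduli 2 and 2.
Branch term (-5/4)*log(1 - ε/(8/5)): its argument vanishes at ε = 8/5, a logarithmic branch point, modulus 8/5.
The radius of convergence is the smallest modulus among the singular points: 8/5.
The branch term is analytic at (-3/2) - ((1/2)*sqrt(7))*i and contributes nothing to the residue; only the rational part matters.
The factor ε**2 + 3*ε + 4 splits as (ε - a)(ε - a') with a = (-3/2) - ((1/2)*sqrt(7))*i, a' = (-3/2) + ((1/2)*sqrt(7))*i. At the order-3 pole a set g(ε) = (ε - a)^3*(rational part) = [-5/12] / (ε - a')^3.
Order-3 pole: residue = g''(a)/2; g''((-3/2) - ((1/2)*sqrt(7))*i) = -((5/343)*sqrt(7))*i, so the residue is -((5/686)*sqrt(7))*i.
The branch term is analytic at (-3/2) + ((1/2)*sqrt(7))*i and contributes nothing to the residue; only the rational part matters.
The factor ε**2 + 3*ε + 4 splits as (ε - a)(ε - a') with a = (-3/2) + ((1/2)*sqrt(7))*i, a' = (-3/2) - ((1/2)*sqrt(7))*i. At the order-3 pole a set g(ε) = (ε - a)^3*(rational part) = [-5/12] / (ε - a')^3.
Order-3 pole: residue = g''(a)/2; g''((-3/2) + ((1/2)*sqrt(7))*i) = ((5/343)*sqrt(7))*i, so the residue is ((5/686)*sqrt(7))*i.
List the singular points by increasing real part (a conjugate pair: the negative imaginary part first).

Radius of convergence at 0: 8/5.
At (-3/2) - ((1/2)*sqrt(7))*i: a pole of order 3; residue -((5/686)*sqrt(7))*i.
At (-3/2) + ((1/2)*sqrt(7))*i: a pole of order 3; residue ((5/686)*sqrt(7))*i.
At 8/5: a logarithmic branch point.


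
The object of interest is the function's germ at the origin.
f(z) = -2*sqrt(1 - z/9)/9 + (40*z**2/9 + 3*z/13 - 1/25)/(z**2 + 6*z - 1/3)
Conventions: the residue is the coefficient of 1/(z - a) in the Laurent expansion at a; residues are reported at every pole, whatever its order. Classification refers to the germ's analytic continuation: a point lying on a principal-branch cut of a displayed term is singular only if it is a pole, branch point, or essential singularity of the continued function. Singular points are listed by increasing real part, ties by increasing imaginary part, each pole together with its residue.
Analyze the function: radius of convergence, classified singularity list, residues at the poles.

Denominator factor (z**2 + 6*z - 1/3): discriminant 112/3, real irrational roots -3 + (2/3)*sqrt(21) and -3 - (2/3)*sqrt(21); poles of order 1, moduli -3 + (2/3)*sqrt(21) and 3 + (2/3)*sqrt(21).
Branch term (-2/9)*sqrt(1 - z/(9)): its argument vanishes at z = 9, a square-root branch point, modulus 9.
The radius of convergence is the smallest modulus among the singular points: -3 + (2/3)*sqrt(21).
The branch term is analytic at -3 - (2/3)*sqrt(21) and contributes nothing to the residue; only the rational part matters.
The factor z**2 + 6*z - 1/3 splits as (z - a)(z - a') with a = -3 - (2/3)*sqrt(21), a' = -3 + (2/3)*sqrt(21). At the order-1 pole a set g(z) = (z - a)*(rational part) = [40*z**2/9 + 3*z/13 - 1/25] / (z - a').
Simple pole: residue = g(a) at a = -3 - (2/3)*sqrt(21), which is -1031/78 - (354287/122850)*sqrt(21).
The branch term is analytic at -3 + (2/3)*sqrt(21) and contributes nothing to the residue; only the rational part matters.
The factor z**2 + 6*z - 1/3 splits as (z - a)(z - a') with a = -3 + (2/3)*sqrt(21), a' = -3 - (2/3)*sqrt(21). At the order-1 pole a set g(z) = (z - a)*(rational part) = [40*z**2/9 + 3*z/13 - 1/25] / (z - a').
Simple pole: residue = g(a) at a = -3 + (2/3)*sqrt(21), which is -1031/78 + (354287/122850)*sqrt(21).
List the singular points by increasing real part (a conjugate pair: the negative imaginary part first).

Radius of convergence at 0: -3 + (2/3)*sqrt(21).
At -3 - (2/3)*sqrt(21): a pole of order 1; residue -1031/78 - (354287/122850)*sqrt(21).
At -3 + (2/3)*sqrt(21): a pole of order 1; residue -1031/78 + (354287/122850)*sqrt(21).
At 9: an algebraic (square-root) branch point.


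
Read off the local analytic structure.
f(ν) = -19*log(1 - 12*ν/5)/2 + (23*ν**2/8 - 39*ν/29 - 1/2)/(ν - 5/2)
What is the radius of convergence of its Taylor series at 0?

The radius of convergence is 5/12.

Denominator factor (ν - 5/2): pole of order 1 at 5/2, modulus 5/2.
Branch term (-19/2)*log(1 - ν/(5/12)): its argument vanishes at ν = 5/12, a logarithmic branch point, modulus 5/12.
The radius of convergence is the smallest modulus among the singular points: 5/12.


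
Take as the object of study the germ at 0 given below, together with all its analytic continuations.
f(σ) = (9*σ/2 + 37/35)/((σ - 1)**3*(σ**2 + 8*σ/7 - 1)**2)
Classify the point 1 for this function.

The denominator factor σ - 1 vanishes at 1 and appears to the power 3; the numerator there equals 389/70, nonzero, and no other factor vanishes.
Hence a pole whose order is the multiplicity, 3.

The point is a pole of order 3.


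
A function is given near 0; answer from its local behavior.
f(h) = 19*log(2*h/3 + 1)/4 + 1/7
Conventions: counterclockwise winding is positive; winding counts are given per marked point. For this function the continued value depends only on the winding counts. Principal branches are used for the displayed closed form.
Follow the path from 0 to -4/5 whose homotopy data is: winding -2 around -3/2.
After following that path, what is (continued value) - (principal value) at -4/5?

The rational part is single-valued and drops out of the difference; each branch term changes only by its own monodromy.
(19/4)*log(1 - h/(-3/2)): each positive loop around -3/2 adds 2*pi*i to the log, so winding -2 contributes (19/4)*(-2)*2*pi*i = -(19)*pi*i.
Summing the contributions at h = -4/5 gives -(19)*pi*i.

Continued minus principal equals -(19)*pi*i.


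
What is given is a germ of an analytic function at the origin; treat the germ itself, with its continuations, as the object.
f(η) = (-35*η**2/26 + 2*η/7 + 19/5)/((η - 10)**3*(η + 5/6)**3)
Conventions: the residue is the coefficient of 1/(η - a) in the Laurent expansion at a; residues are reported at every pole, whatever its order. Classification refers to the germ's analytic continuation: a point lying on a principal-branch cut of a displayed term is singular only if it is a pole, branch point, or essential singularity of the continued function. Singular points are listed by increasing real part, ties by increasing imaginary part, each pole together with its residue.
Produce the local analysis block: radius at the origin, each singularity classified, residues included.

Denominator factor (η - 10)^3: pole of order 3 at 10, modulus 10.
Denominator factor (η + 5/6)^3: pole of order 3 at -5/6, modulus 5/6.
The radius of convergence is the smallest modulus among the singular points: 5/6.
At the order-3 pole -5/6 set g(η) = (η - (-5/6))^3*f(η) = (-35*η**2/26 + 2*η/7 + 19/5)/(η - 10)**3.
Order-3 pole: residue = g''(a)/2; g''(-5/6) = 424720152/527932234375, so the residue is 212360076/527932234375.
At the order-3 pole 10 set g(η) = (η - (10))^3*f(η) = (-35*η**2/26 + 2*η/7 + 19/5)/(η + 5/6)**3.
Order-3 pole: residue = g''(a)/2; g''(10) = -424720152/527932234375, so the residue is -212360076/527932234375.
List the singular points by increasing real part (a conjugate pair: the negative imaginary part first).

Radius of convergence at 0: 5/6.
At -5/6: a pole of order 3; residue 212360076/527932234375.
At 10: a pole of order 3; residue -212360076/527932234375.


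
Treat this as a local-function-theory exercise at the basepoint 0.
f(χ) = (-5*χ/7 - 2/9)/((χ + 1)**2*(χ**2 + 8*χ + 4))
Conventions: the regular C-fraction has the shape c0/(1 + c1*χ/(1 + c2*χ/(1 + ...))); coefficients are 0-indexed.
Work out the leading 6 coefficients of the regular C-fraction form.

Taylor coefficients (expand at 0): a_0 = -1/18, a_1 = 11/252, a_2 = 59/504, a_3 = -563/1008, a_4 = 439/288, a_5 = -13985/4032.
c0 = a_0 = -1/18. Peel one level at a time: if S = 1 + c*χ/S' with S'(0) = 1, then c is the χ-coefficient of S and S' = c*χ/(S - 1).
S_1 = c0/f = 1 + (11/14)*χ + (267/98)*χ^2 + ...; c1 = 11/14.
S_2 = c1*χ/(S_1 - 1) = 1 + (-267/77)*χ + (4837/242)*χ^2 + ...; c2 = -267/77.
S_3 = c2*χ/(S_2 - 1) = 1 + (33859/5874)*χ + (-156779/71289)*χ^2 + ...; c3 = 33859/5874.
S_4 = c3*χ/(S_3 - 1) = 1 + (492734/1291479)*χ + (-7859687/46793138)*χ^2 + ...; c4 = 492734/1291479.
S_5 = c4*χ/(S_4 - 1) = 1 + (190776039/433337156)*χ + ...; c5 = 190776039/433337156.

The regular C-fraction coefficients are [-1/18, 11/14, -267/77, 33859/5874, 492734/1291479, 190776039/433337156].


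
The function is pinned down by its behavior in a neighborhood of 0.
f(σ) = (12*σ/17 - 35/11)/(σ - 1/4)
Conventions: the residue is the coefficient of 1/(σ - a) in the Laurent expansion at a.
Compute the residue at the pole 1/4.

At the order-1 pole 1/4 set g(σ) = (σ - (1/4))*f(σ) = 12*σ/17 - 35/11.
Simple pole: residue = g(a) at a = 1/4, which is -562/187.

The residue is -562/187.


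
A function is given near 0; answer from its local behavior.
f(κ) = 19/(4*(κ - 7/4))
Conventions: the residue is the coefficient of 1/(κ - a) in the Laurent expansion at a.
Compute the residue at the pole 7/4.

At the order-1 pole 7/4 set g(κ) = (κ - (7/4))*f(κ) = 19/4.
Simple pole: residue = g(a) at a = 7/4, which is 19/4.

The residue is 19/4.
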